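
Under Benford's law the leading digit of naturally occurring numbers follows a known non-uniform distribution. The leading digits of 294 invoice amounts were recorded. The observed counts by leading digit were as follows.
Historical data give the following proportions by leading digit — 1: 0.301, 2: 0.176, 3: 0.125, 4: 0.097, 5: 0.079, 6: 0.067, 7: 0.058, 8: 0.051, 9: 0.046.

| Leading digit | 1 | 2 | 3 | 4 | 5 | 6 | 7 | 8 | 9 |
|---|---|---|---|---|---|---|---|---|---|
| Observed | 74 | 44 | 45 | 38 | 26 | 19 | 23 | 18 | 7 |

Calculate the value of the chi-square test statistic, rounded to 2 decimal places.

Expected counts E_i = n·p_i: 294×0.301 = 88.494, 294×0.176 = 51.744, 294×0.125 = 36.75, 294×0.097 = 28.518, 294×0.079 = 23.226, 294×0.067 = 19.698, 294×0.058 = 17.052, 294×0.051 = 14.994, 294×0.046 = 13.524.
cat         O        E   (O−E)²/E
1          74   88.494      2.374
2          44   51.744      1.159
3          45    36.75      1.852
4          38   28.518      3.153
5          26   23.226      0.331
6          19   19.698      0.025
7          23   17.052      2.075
8          18   14.994      0.603
9           7   13.524      3.147
Sum = 14.72

14.72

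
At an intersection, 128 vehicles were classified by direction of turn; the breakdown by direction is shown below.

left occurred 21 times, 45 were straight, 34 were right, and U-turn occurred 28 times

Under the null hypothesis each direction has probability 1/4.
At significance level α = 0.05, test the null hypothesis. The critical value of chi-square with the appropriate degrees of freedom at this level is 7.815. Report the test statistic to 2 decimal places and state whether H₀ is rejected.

Under H₀ each category has probability 1/4, so each expected count is 128/4 = 32.
left: (21 − 32)²/32 = 121/32 = 3.781
straight: (45 − 32)²/32 = 169/32 = 5.281
right: (34 − 32)²/32 = 4/32 = 0.125
U-turn: (28 − 32)²/32 = 16/32 = 0.500
Sum = 9.69
df = 3. Since 9.69 > 7.815, we reject H₀.

9.69; reject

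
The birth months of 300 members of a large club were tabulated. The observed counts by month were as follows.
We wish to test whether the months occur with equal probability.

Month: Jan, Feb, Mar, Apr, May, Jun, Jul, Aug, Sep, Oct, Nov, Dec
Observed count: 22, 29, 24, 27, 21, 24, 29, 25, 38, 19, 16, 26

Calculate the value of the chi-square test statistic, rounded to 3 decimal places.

14.000

Expected count for each of the 12 categories: 300/12 = 25.
Jan: (22 − 25)²/25 = 9/25 = 0.3600
Feb: (29 − 25)²/25 = 16/25 = 0.6400
Mar: (24 − 25)²/25 = 1/25 = 0.0400
Apr: (27 − 25)²/25 = 4/25 = 0.1600
May: (21 − 25)²/25 = 16/25 = 0.6400
Jun: (24 − 25)²/25 = 1/25 = 0.0400
Jul: (29 − 25)²/25 = 16/25 = 0.6400
Aug: (25 − 25)²/25 = 0/25 = 0.0000
Sep: (38 − 25)²/25 = 169/25 = 6.7600
Oct: (19 − 25)²/25 = 36/25 = 1.4400
Nov: (16 − 25)²/25 = 81/25 = 3.2400
Dec: (26 − 25)²/25 = 1/25 = 0.0400
Sum = 14.000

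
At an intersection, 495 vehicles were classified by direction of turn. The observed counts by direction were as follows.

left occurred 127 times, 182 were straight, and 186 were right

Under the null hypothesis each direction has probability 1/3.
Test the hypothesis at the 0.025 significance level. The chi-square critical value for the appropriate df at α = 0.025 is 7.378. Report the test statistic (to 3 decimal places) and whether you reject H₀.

Under H₀ each category has probability 1/3, so each expected count is 495/3 = 165.
left: (127 − 165)²/165 = 1444/165 = 8.7515
straight: (182 − 165)²/165 = 289/165 = 1.7515
right: (186 − 165)²/165 = 441/165 = 2.6727
Sum = 13.176
df = 2. Since 13.176 > 7.378, we reject H₀.

13.176; reject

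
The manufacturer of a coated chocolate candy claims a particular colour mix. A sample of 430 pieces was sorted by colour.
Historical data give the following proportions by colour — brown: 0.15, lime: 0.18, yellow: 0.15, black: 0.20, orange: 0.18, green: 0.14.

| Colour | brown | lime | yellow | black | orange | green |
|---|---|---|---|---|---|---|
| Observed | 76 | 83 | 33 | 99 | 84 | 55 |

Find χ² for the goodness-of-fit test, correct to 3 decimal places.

Expected counts E_i = n·p_i: 430×0.15 = 64.5, 430×0.18 = 77.4, 430×0.15 = 64.5, 430×0.20 = 86, 430×0.18 = 77.4, 430×0.14 = 60.2.
brown: (76 − 64.5)²/64.5 = 132.25/64.5 = 2.0504
lime: (83 − 77.4)²/77.4 = 31.36/77.4 = 0.4052
yellow: (33 − 64.5)²/64.5 = 992.25/64.5 = 15.3837
black: (99 − 86)²/86 = 169/86 = 1.9651
orange: (84 − 77.4)²/77.4 = 43.56/77.4 = 0.5628
green: (55 − 60.2)²/60.2 = 27.04/60.2 = 0.4492
Sum = 20.816

20.816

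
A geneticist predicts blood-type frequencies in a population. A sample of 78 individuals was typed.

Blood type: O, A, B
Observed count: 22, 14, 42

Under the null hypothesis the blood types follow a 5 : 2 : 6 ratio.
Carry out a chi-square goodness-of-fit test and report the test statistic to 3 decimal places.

3.467

Ratio total = 13. Expected counts: 78×5/13 = 30, 78×2/13 = 12, 78×6/13 = 36.
cat         O        E   (O−E)²/E
O          22       30     2.1333
A          14       12     0.3333
B          42       36     1.0000
Sum = 3.467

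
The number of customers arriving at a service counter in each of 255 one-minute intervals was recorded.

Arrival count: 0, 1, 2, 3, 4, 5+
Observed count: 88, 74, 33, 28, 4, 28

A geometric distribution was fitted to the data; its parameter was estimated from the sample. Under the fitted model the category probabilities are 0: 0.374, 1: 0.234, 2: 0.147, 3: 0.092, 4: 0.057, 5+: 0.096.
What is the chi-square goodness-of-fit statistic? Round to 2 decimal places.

13.57

Expected counts E_i = n·p_i: 255×0.374 = 95.37, 255×0.234 = 59.67, 255×0.147 = 37.485, 255×0.092 = 23.46, 255×0.057 = 14.535, 255×0.096 = 24.48.
0: (88 − 95.37)²/95.37 = 54.3169/95.37 = 0.570
1: (74 − 59.67)²/59.67 = 205.3489/59.67 = 3.441
2: (33 − 37.485)²/37.485 = 20.115225/37.485 = 0.537
3: (28 − 23.46)²/23.46 = 20.6116/23.46 = 0.879
4: (4 − 14.535)²/14.535 = 110.986225/14.535 = 7.636
5+: (28 − 24.48)²/24.48 = 12.3904/24.48 = 0.506
Sum = 13.57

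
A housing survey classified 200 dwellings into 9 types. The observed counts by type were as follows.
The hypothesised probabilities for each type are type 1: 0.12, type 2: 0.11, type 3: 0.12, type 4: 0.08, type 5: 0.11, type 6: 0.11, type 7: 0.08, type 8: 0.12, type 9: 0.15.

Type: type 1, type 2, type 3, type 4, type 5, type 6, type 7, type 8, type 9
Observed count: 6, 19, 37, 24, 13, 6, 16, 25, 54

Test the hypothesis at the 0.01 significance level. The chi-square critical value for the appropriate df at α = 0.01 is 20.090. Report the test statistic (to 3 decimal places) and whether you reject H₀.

59.511; reject

Expected counts E_i = n·p_i: 200×0.12 = 24, 200×0.11 = 22, 200×0.12 = 24, 200×0.08 = 16, 200×0.11 = 22, 200×0.11 = 22, 200×0.08 = 16, 200×0.12 = 24, 200×0.15 = 30.
type 1: (6 − 24)²/24 = 324/24 = 13.5000
type 2: (19 − 22)²/22 = 9/22 = 0.4091
type 3: (37 − 24)²/24 = 169/24 = 7.0417
type 4: (24 − 16)²/16 = 64/16 = 4.0000
type 5: (13 − 22)²/22 = 81/22 = 3.6818
type 6: (6 − 22)²/22 = 256/22 = 11.6364
type 7: (16 − 16)²/16 = 0/16 = 0.0000
type 8: (25 − 24)²/24 = 1/24 = 0.0417
type 9: (54 − 30)²/30 = 576/30 = 19.2000
Sum = 59.511
df = 8. Since 59.511 > 20.090, we reject H₀.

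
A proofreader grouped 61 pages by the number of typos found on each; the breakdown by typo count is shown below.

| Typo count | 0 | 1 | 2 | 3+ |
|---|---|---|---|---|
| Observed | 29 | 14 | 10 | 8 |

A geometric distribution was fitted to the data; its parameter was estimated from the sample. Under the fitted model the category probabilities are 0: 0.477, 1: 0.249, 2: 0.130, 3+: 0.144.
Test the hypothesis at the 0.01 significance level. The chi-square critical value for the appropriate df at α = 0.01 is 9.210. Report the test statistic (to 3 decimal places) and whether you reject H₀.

0.704; do not reject

Expected counts E_i = n·p_i: 61×0.477 = 29.097, 61×0.249 = 15.189, 61×0.130 = 7.93, 61×0.144 = 8.784.
χ² = (29−29.097)²/29.097 + (14−15.189)²/15.189 + (10−7.93)²/7.93 + (8−8.784)²/8.784
   = 0.0003 + 0.0931 + 0.5403 + 0.0700
Sum = 0.704
df = 2. Since 0.704 < 9.210, we do not reject H₀.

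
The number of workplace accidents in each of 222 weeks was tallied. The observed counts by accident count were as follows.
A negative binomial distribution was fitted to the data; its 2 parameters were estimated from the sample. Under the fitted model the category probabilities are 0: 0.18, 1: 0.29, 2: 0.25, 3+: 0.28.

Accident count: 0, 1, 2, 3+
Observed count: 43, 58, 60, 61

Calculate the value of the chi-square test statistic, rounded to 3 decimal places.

Expected counts E_i = n·p_i: 222×0.18 = 39.96, 222×0.29 = 64.38, 222×0.25 = 55.5, 222×0.28 = 62.16.
χ² = (43−39.96)²/39.96 + (58−64.38)²/64.38 + (60−55.5)²/55.5 + (61−62.16)²/62.16
   = 0.2313 + 0.6323 + 0.3649 + 0.0216
Sum = 1.250

1.250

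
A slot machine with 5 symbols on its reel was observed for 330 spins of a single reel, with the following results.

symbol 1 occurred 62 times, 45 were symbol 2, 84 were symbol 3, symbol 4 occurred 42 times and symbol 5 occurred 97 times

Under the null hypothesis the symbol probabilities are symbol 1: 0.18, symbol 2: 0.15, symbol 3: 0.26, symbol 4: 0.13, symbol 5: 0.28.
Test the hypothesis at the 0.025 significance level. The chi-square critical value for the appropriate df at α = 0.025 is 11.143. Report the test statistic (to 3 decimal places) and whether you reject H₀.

0.809; do not reject

Expected counts E_i = n·p_i: 330×0.18 = 59.4, 330×0.15 = 49.5, 330×0.26 = 85.8, 330×0.13 = 42.9, 330×0.28 = 92.4.
symbol 1: (62 − 59.4)²/59.4 = 6.76/59.4 = 0.1138
symbol 2: (45 − 49.5)²/49.5 = 20.25/49.5 = 0.4091
symbol 3: (84 − 85.8)²/85.8 = 3.24/85.8 = 0.0378
symbol 4: (42 − 42.9)²/42.9 = 0.81/42.9 = 0.0189
symbol 5: (97 − 92.4)²/92.4 = 21.16/92.4 = 0.2290
Sum = 0.809
df = 4. Since 0.809 < 11.143, we do not reject H₀.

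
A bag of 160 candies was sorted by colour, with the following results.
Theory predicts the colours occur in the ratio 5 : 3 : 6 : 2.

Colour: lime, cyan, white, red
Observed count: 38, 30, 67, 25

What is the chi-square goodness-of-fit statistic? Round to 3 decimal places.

4.947

Ratio total = 16. Expected counts: 160×5/16 = 50, 160×3/16 = 30, 160×6/16 = 60, 160×2/16 = 20.
lime: (38 − 50)²/50 = 144/50 = 2.8800
cyan: (30 − 30)²/30 = 0/30 = 0.0000
white: (67 − 60)²/60 = 49/60 = 0.8167
red: (25 − 20)²/20 = 25/20 = 1.2500
Sum = 4.947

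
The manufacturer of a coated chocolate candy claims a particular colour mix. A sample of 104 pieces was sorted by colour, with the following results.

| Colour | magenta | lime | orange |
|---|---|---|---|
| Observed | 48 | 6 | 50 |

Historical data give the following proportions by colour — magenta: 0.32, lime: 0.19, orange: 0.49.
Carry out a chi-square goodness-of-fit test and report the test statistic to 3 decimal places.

Expected counts E_i = n·p_i: 104×0.32 = 33.28, 104×0.19 = 19.76, 104×0.49 = 50.96.
χ² = (48−33.28)²/33.28 + (6−19.76)²/19.76 + (50−50.96)²/50.96
   = 6.5108 + 9.5819 + 0.0181
Sum = 16.111

16.111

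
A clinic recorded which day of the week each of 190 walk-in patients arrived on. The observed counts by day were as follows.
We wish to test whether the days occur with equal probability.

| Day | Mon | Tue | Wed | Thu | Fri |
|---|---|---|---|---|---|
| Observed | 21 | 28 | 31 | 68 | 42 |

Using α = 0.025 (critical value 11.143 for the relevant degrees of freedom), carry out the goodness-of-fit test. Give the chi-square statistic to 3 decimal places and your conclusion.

Under H₀ each category has probability 1/5, so each expected count is 190/5 = 38.
χ² = (21−38)²/38 + (28−38)²/38 + (31−38)²/38 + (68−38)²/38 + (42−38)²/38
   = 7.6053 + 2.6316 + 1.2895 + 23.6842 + 0.4211
Sum = 35.632
df = 4. Since 35.632 > 11.143, we reject H₀.

35.632; reject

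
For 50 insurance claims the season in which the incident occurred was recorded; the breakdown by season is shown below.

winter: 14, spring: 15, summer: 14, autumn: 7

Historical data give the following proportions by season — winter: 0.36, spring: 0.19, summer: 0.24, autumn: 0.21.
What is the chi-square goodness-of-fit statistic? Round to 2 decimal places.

5.57

Expected counts E_i = n·p_i: 50×0.36 = 18, 50×0.19 = 9.5, 50×0.24 = 12, 50×0.21 = 10.5.
χ² = (14−18)²/18 + (15−9.5)²/9.5 + (14−12)²/12 + (7−10.5)²/10.5
   = 0.889 + 3.184 + 0.333 + 1.167
Sum = 5.57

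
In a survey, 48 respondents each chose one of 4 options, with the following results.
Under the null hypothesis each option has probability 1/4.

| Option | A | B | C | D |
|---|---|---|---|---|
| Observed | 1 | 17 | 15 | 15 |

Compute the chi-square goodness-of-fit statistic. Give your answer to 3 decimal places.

13.667

Expected count for each of the 4 categories: 48/4 = 12.
cat         O        E   (O−E)²/E
A           1       12    10.0833
B          17       12     2.0833
C          15       12     0.7500
D          15       12     0.7500
Sum = 13.667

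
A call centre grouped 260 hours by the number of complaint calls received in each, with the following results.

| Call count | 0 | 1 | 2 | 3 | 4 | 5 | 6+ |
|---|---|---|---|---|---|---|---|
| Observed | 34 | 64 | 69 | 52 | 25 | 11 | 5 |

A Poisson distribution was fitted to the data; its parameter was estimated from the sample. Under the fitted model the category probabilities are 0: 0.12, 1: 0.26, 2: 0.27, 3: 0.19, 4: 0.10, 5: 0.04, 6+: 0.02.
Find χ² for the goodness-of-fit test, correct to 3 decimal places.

0.681

Expected counts E_i = n·p_i: 260×0.12 = 31.2, 260×0.26 = 67.6, 260×0.27 = 70.2, 260×0.19 = 49.4, 260×0.10 = 26, 260×0.04 = 10.4, 260×0.02 = 5.2.
cat         O        E   (O−E)²/E
0          34     31.2     0.2513
1          64     67.6     0.1917
2          69     70.2     0.0205
3          52     49.4     0.1368
4          25       26     0.0385
5          11     10.4     0.0346
6+          5      5.2     0.0077
Sum = 0.681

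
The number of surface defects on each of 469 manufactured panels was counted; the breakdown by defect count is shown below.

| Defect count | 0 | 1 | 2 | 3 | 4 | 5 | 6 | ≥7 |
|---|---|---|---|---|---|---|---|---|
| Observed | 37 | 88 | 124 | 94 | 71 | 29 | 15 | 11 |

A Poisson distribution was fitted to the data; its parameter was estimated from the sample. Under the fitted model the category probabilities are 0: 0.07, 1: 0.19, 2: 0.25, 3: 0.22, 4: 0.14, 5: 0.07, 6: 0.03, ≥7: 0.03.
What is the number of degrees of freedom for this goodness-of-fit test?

There are k = 8 categories and 1 parameter estimated from the data, so df = 8 − 1 − 1 = 6.

6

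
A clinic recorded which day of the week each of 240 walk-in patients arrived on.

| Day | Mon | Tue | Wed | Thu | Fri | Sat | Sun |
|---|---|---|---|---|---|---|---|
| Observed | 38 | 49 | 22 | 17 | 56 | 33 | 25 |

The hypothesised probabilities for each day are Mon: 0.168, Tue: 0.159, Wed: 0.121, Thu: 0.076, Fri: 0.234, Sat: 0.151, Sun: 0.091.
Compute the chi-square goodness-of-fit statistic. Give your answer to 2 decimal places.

5.75

Expected counts E_i = n·p_i: 240×0.168 = 40.32, 240×0.159 = 38.16, 240×0.121 = 29.04, 240×0.076 = 18.24, 240×0.234 = 56.16, 240×0.151 = 36.24, 240×0.091 = 21.84.
cat         O        E   (O−E)²/E
Mon        38    40.32      0.133
Tue        49    38.16      3.079
Wed        22    29.04      1.707
Thu        17    18.24      0.084
Fri        56    56.16      0.000
Sat        33    36.24      0.290
Sun        25    21.84      0.457
Sum = 5.75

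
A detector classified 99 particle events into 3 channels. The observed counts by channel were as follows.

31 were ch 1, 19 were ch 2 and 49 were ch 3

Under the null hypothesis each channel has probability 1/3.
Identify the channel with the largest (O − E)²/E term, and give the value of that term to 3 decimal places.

ch 3, 7.758

Expected count for each of the 3 categories: 99/3 = 33.
ch 1: (31 − 33)²/33 = 4/33 = 0.1212
ch 2: (19 − 33)²/33 = 196/33 = 5.9394
ch 3: (49 − 33)²/33 = 256/33 = 7.7576
The largest term is for ch 3: 7.758.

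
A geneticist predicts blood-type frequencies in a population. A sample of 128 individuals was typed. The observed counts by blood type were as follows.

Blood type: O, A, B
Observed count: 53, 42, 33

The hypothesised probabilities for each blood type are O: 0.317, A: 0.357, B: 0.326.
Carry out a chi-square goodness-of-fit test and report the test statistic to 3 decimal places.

Expected counts E_i = n·p_i: 128×0.317 = 40.576, 128×0.357 = 45.696, 128×0.326 = 41.728.
cat         O        E   (O−E)²/E
O          53   40.576     3.8041
A          42   45.696     0.2989
B          33   41.728     1.8256
Sum = 5.929

5.929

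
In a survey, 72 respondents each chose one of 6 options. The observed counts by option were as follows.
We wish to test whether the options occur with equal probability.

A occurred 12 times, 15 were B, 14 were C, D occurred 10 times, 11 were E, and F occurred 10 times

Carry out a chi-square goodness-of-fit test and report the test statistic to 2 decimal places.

Expected count for each of the 6 categories: 72/6 = 12.
A: (12 − 12)²/12 = 0/12 = 0.000
B: (15 − 12)²/12 = 9/12 = 0.750
C: (14 − 12)²/12 = 4/12 = 0.333
D: (10 − 12)²/12 = 4/12 = 0.333
E: (11 − 12)²/12 = 1/12 = 0.083
F: (10 − 12)²/12 = 4/12 = 0.333
Sum = 1.83

1.83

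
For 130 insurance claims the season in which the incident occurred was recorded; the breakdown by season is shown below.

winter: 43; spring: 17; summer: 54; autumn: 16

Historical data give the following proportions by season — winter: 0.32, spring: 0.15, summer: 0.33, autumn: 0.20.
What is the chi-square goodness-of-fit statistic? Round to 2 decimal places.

Expected counts E_i = n·p_i: 130×0.32 = 41.6, 130×0.15 = 19.5, 130×0.33 = 42.9, 130×0.20 = 26.
χ² = (43−41.6)²/41.6 + (17−19.5)²/19.5 + (54−42.9)²/42.9 + (16−26)²/26
   = 0.047 + 0.321 + 2.872 + 3.846
Sum = 7.09

7.09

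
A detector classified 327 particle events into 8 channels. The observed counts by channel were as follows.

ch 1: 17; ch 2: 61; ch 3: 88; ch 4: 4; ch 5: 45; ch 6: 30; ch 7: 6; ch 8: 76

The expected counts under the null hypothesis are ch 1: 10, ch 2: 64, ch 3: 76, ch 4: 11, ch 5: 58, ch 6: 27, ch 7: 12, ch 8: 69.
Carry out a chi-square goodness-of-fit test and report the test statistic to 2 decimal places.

18.35

ch 1: (17 − 10)²/10 = 49/10 = 4.900
ch 2: (61 − 64)²/64 = 9/64 = 0.141
ch 3: (88 − 76)²/76 = 144/76 = 1.895
ch 4: (4 − 11)²/11 = 49/11 = 4.455
ch 5: (45 − 58)²/58 = 169/58 = 2.914
ch 6: (30 − 27)²/27 = 9/27 = 0.333
ch 7: (6 − 12)²/12 = 36/12 = 3.000
ch 8: (76 − 69)²/69 = 49/69 = 0.710
Sum = 18.35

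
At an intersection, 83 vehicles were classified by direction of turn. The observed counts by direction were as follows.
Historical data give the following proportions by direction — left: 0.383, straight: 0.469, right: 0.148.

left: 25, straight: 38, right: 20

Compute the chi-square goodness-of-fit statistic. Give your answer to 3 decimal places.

Expected counts E_i = n·p_i: 83×0.383 = 31.789, 83×0.469 = 38.927, 83×0.148 = 12.284.
χ² = (25−31.789)²/31.789 + (38−38.927)²/38.927 + (20−12.284)²/12.284
   = 1.4499 + 0.0221 + 4.8467
Sum = 6.319

6.319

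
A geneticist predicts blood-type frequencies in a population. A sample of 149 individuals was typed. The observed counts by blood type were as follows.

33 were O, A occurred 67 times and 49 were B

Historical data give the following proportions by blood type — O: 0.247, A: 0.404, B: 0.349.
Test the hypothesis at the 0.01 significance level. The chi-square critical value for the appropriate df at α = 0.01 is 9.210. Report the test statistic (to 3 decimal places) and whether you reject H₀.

Expected counts E_i = n·p_i: 149×0.247 = 36.803, 149×0.404 = 60.196, 149×0.349 = 52.001.
χ² = (33−36.803)²/36.803 + (67−60.196)²/60.196 + (49−52.001)²/52.001
   = 0.3930 + 0.7691 + 0.1732
Sum = 1.335
df = 2. Since 1.335 < 9.210, we do not reject H₀.

1.335; do not reject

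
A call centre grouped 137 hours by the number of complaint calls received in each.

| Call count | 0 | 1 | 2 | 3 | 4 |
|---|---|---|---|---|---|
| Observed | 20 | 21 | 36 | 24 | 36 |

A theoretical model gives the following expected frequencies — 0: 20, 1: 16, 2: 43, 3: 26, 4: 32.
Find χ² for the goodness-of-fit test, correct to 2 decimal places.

3.36

χ² = (20−20)²/20 + (21−16)²/16 + (36−43)²/43 + (24−26)²/26 + (36−32)²/32
   = 0.000 + 1.563 + 1.140 + 0.154 + 0.500
Sum = 3.36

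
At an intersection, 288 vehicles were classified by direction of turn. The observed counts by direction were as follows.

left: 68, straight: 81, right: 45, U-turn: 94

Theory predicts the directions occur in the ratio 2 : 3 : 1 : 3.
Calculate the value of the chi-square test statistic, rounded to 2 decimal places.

Ratio total = 9. Expected counts: 288×2/9 = 64, 288×3/9 = 96, 288×1/9 = 32, 288×3/9 = 96.
χ² = (68−64)²/64 + (81−96)²/96 + (45−32)²/32 + (94−96)²/96
   = 0.250 + 2.344 + 5.281 + 0.042
Sum = 7.92

7.92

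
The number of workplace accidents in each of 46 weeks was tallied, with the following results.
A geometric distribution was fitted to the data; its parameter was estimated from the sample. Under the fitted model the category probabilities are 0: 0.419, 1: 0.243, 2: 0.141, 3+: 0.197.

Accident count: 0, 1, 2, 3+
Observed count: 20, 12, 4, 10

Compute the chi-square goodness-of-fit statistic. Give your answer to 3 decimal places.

Expected counts E_i = n·p_i: 46×0.419 = 19.274, 46×0.243 = 11.178, 46×0.141 = 6.486, 46×0.197 = 9.062.
0: (20 − 19.274)²/19.274 = 0.527076/19.274 = 0.0273
1: (12 − 11.178)²/11.178 = 0.675684/11.178 = 0.0604
2: (4 − 6.486)²/6.486 = 6.180196/6.486 = 0.9529
3+: (10 − 9.062)²/9.062 = 0.879844/9.062 = 0.0971
Sum = 1.138

1.138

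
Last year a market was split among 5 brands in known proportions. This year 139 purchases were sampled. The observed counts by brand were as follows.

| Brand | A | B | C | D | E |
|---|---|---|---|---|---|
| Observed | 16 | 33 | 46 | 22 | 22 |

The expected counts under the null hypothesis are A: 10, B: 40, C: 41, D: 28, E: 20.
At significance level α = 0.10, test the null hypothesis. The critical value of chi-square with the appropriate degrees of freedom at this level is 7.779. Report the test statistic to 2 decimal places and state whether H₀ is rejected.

A: (16 − 10)²/10 = 36/10 = 3.600
B: (33 − 40)²/40 = 49/40 = 1.225
C: (46 − 41)²/41 = 25/41 = 0.610
D: (22 − 28)²/28 = 36/28 = 1.286
E: (22 − 20)²/20 = 4/20 = 0.200
Sum = 6.92
df = 4. Since 6.92 < 7.779, we do not reject H₀.

6.92; do not reject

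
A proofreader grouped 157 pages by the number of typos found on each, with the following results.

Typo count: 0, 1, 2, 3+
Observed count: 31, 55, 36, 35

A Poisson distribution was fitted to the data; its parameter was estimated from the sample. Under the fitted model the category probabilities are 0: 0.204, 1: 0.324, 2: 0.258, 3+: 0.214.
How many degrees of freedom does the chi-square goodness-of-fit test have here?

2

There are k = 4 categories and 1 parameter estimated from the data, so df = 4 − 1 − 1 = 2.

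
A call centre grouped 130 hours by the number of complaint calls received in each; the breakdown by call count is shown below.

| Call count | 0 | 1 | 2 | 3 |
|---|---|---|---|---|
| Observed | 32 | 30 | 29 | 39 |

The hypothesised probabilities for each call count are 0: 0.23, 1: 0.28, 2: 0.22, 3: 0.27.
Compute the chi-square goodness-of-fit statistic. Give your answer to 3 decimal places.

Expected counts E_i = n·p_i: 130×0.23 = 29.9, 130×0.28 = 36.4, 130×0.22 = 28.6, 130×0.27 = 35.1.
0: (32 − 29.9)²/29.9 = 4.41/29.9 = 0.1475
1: (30 − 36.4)²/36.4 = 40.96/36.4 = 1.1253
2: (29 − 28.6)²/28.6 = 0.16/28.6 = 0.0056
3: (39 − 35.1)²/35.1 = 15.21/35.1 = 0.4333
Sum = 1.712

1.712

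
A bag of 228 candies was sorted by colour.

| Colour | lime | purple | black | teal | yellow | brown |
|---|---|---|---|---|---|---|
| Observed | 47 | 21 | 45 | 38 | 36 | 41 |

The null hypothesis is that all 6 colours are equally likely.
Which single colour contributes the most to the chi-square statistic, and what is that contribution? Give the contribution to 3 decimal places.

Under H₀ each category has probability 1/6, so each expected count is 228/6 = 38.
lime: (47 − 38)²/38 = 81/38 = 2.1316
purple: (21 − 38)²/38 = 289/38 = 7.6053
black: (45 − 38)²/38 = 49/38 = 1.2895
teal: (38 − 38)²/38 = 0/38 = 0.0000
yellow: (36 − 38)²/38 = 4/38 = 0.1053
brown: (41 − 38)²/38 = 9/38 = 0.2368
The largest term is for purple: 7.605.

purple, 7.605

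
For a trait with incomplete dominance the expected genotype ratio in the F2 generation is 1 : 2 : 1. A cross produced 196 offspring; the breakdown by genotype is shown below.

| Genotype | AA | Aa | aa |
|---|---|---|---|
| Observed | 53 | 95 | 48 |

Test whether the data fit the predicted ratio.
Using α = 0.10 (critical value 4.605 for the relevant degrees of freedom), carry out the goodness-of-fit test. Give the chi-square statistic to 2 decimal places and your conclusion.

0.44; do not reject

Ratio total = 4. Expected counts: 196×1/4 = 49, 196×2/4 = 98, 196×1/4 = 49.
AA: (53 − 49)²/49 = 16/49 = 0.327
Aa: (95 − 98)²/98 = 9/98 = 0.092
aa: (48 − 49)²/49 = 1/49 = 0.020
Sum = 0.44
df = 2. Since 0.44 < 4.605, we do not reject H₀.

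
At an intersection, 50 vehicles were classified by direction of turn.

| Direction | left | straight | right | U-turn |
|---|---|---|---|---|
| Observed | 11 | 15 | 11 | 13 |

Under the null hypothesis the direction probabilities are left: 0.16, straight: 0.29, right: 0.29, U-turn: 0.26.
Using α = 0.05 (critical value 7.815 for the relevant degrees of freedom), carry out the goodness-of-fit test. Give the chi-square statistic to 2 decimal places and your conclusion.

Expected counts E_i = n·p_i: 50×0.16 = 8, 50×0.29 = 14.5, 50×0.29 = 14.5, 50×0.26 = 13.
χ² = (11−8)²/8 + (15−14.5)²/14.5 + (11−14.5)²/14.5 + (13−13)²/13
   = 1.125 + 0.017 + 0.845 + 0.000
Sum = 1.99
df = 3. Since 1.99 < 7.815, we do not reject H₀.

1.99; do not reject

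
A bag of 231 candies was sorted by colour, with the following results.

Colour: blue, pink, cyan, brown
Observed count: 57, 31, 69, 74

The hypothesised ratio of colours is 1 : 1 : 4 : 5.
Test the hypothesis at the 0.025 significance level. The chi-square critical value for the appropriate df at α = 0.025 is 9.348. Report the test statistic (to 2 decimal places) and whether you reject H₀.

78.31; reject

Ratio total = 11. Expected counts: 231×1/11 = 21, 231×1/11 = 21, 231×4/11 = 84, 231×5/11 = 105.
cat         O        E   (O−E)²/E
blue       57       21     61.714
pink       31       21      4.762
cyan       69       84      2.679
brown      74      105      9.152
Sum = 78.31
df = 3. Since 78.31 > 9.348, we reject H₀.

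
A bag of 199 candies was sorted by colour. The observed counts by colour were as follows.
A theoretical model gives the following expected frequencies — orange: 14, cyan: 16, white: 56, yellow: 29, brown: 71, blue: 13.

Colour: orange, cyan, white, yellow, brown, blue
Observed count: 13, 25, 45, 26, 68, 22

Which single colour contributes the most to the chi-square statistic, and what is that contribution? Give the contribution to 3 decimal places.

orange: (13 − 14)²/14 = 1/14 = 0.0714
cyan: (25 − 16)²/16 = 81/16 = 5.0625
white: (45 − 56)²/56 = 121/56 = 2.1607
yellow: (26 − 29)²/29 = 9/29 = 0.3103
brown: (68 − 71)²/71 = 9/71 = 0.1268
blue: (22 − 13)²/13 = 81/13 = 6.2308
The largest term is for blue: 6.231.

blue, 6.231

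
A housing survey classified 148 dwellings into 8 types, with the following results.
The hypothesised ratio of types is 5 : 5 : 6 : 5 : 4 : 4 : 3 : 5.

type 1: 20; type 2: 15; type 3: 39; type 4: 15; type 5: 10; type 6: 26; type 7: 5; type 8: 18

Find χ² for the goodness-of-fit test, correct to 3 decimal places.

Ratio total = 37. Expected counts: 148×5/37 = 20, 148×5/37 = 20, 148×6/37 = 24, 148×5/37 = 20, 148×4/37 = 16, 148×4/37 = 16, 148×3/37 = 12, 148×5/37 = 20.
cat         O        E   (O−E)²/E
type 1     20       20     0.0000
type 2     15       20     1.2500
type 3     39       24     9.3750
type 4     15       20     1.2500
type 5     10       16     2.2500
type 6     26       16     6.2500
type 7      5       12     4.0833
type 8     18       20     0.2000
Sum = 24.658

24.658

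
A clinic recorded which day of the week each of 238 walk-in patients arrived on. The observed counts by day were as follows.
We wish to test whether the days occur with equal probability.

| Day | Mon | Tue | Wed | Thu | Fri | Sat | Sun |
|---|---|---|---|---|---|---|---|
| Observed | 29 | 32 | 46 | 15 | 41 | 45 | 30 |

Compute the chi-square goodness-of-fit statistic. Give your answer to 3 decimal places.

Under H₀ each category has probability 1/7, so each expected count is 238/7 = 34.
χ² = (29−34)²/34 + (32−34)²/34 + (46−34)²/34 + (15−34)²/34 + (41−34)²/34 + (45−34)²/34 + (30−34)²/34
   = 0.7353 + 0.1176 + 4.2353 + 10.6176 + 1.4412 + 3.5588 + 0.4706
Sum = 21.176

21.176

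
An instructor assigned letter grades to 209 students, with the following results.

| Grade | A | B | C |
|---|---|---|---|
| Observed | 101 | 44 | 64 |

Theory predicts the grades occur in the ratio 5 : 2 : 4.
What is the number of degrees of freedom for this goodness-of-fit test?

There are k = 3 categories and no parameters were estimated from the data, so df = 3 − 1 = 2.

2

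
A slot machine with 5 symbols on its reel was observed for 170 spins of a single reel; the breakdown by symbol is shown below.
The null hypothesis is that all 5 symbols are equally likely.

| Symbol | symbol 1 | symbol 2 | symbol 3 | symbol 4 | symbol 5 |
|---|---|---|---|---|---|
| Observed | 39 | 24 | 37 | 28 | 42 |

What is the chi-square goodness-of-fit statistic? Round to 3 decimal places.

6.882

Under H₀ each category has probability 1/5, so each expected count is 170/5 = 34.
symbol 1: (39 − 34)²/34 = 25/34 = 0.7353
symbol 2: (24 − 34)²/34 = 100/34 = 2.9412
symbol 3: (37 − 34)²/34 = 9/34 = 0.2647
symbol 4: (28 − 34)²/34 = 36/34 = 1.0588
symbol 5: (42 − 34)²/34 = 64/34 = 1.8824
Sum = 6.882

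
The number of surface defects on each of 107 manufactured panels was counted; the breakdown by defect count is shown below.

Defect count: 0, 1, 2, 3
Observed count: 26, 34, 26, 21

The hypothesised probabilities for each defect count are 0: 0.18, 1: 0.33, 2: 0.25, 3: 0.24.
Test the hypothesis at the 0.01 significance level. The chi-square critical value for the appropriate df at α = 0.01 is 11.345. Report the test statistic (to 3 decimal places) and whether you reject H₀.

Expected counts E_i = n·p_i: 107×0.18 = 19.26, 107×0.33 = 35.31, 107×0.25 = 26.75, 107×0.24 = 25.68.
χ² = (26−19.26)²/19.26 + (34−35.31)²/35.31 + (26−26.75)²/26.75 + (21−25.68)²/25.68
   = 2.3587 + 0.0486 + 0.0210 + 0.8529
Sum = 3.281
df = 3. Since 3.281 < 11.345, we do not reject H₀.

3.281; do not reject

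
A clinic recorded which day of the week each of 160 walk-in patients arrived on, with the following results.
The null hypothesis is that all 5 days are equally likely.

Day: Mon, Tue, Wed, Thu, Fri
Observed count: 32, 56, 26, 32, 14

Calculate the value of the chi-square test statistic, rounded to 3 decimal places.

Under H₀ each category has probability 1/5, so each expected count is 160/5 = 32.
Mon: (32 − 32)²/32 = 0/32 = 0.0000
Tue: (56 − 32)²/32 = 576/32 = 18.0000
Wed: (26 − 32)²/32 = 36/32 = 1.1250
Thu: (32 − 32)²/32 = 0/32 = 0.0000
Fri: (14 − 32)²/32 = 324/32 = 10.1250
Sum = 29.250

29.250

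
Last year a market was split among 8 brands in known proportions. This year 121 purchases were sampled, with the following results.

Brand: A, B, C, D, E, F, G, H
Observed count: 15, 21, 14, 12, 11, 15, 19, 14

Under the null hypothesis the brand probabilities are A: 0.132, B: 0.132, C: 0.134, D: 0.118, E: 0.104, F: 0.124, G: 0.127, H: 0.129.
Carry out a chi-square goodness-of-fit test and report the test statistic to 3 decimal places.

3.532

Expected counts E_i = n·p_i: 121×0.132 = 15.972, 121×0.132 = 15.972, 121×0.134 = 16.214, 121×0.118 = 14.278, 121×0.104 = 12.584, 121×0.124 = 15.004, 121×0.127 = 15.367, 121×0.129 = 15.609.
χ² = (15−15.972)²/15.972 + (21−15.972)²/15.972 + (14−16.214)²/16.214 + (12−14.278)²/14.278 + (11−12.584)²/12.584 + (15−15.004)²/15.004 + (19−15.367)²/15.367 + (14−15.609)²/15.609
   = 0.0592 + 1.5828 + 0.3023 + 0.3634 + 0.1994 + 0.0000 + 0.8589 + 0.1659
Sum = 3.532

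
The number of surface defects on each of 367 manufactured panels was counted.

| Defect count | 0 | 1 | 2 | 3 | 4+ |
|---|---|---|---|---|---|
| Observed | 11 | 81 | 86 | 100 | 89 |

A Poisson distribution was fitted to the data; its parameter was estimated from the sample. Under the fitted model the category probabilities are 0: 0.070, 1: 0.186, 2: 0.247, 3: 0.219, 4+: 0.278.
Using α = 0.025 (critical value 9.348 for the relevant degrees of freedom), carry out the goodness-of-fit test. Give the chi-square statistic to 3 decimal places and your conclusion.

17.471; reject

Expected counts E_i = n·p_i: 367×0.070 = 25.69, 367×0.186 = 68.262, 367×0.247 = 90.649, 367×0.219 = 80.373, 367×0.278 = 102.026.
χ² = (11−25.69)²/25.69 + (81−68.262)²/68.262 + (86−90.649)²/90.649 + (100−80.373)²/80.373 + (89−102.026)²/102.026
   = 8.4000 + 2.3770 + 0.2384 + 4.7929 + 1.6631
Sum = 17.471
df = 3. Since 17.471 > 9.348, we reject H₀.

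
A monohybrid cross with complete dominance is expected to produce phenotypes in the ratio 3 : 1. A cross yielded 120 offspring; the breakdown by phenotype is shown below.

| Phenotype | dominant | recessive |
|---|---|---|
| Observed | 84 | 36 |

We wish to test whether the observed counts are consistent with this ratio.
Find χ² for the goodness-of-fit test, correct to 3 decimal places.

Ratio total = 4. Expected counts: 120×3/4 = 90, 120×1/4 = 30.
χ² = (84−90)²/90 + (36−30)²/30
   = 0.4000 + 1.2000
Sum = 1.600

1.600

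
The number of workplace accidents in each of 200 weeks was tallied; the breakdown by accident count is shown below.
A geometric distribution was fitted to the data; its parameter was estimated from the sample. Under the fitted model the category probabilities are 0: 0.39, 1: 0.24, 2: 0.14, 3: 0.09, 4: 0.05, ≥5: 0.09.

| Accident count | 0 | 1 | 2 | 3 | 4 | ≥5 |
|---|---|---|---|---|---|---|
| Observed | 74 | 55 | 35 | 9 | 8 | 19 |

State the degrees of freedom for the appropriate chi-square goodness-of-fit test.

4

There are k = 6 categories and 1 parameter estimated from the data, so df = 6 − 1 − 1 = 4.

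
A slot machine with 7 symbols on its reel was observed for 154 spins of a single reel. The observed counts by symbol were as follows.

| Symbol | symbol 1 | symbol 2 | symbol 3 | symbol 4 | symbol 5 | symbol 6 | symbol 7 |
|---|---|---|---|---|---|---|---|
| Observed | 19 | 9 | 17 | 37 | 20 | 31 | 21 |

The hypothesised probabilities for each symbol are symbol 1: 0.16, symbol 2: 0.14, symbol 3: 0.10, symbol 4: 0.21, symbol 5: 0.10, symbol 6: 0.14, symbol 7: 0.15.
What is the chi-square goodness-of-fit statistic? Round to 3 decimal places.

15.144

Expected counts E_i = n·p_i: 154×0.16 = 24.64, 154×0.14 = 21.56, 154×0.10 = 15.4, 154×0.21 = 32.34, 154×0.10 = 15.4, 154×0.14 = 21.56, 154×0.15 = 23.1.
χ² = (19−24.64)²/24.64 + (9−21.56)²/21.56 + (17−15.4)²/15.4 + (37−32.34)²/32.34 + (20−15.4)²/15.4 + (31−21.56)²/21.56 + (21−23.1)²/23.1
   = 1.2910 + 7.3170 + 0.1662 + 0.6715 + 1.3740 + 4.1333 + 0.1909
Sum = 15.144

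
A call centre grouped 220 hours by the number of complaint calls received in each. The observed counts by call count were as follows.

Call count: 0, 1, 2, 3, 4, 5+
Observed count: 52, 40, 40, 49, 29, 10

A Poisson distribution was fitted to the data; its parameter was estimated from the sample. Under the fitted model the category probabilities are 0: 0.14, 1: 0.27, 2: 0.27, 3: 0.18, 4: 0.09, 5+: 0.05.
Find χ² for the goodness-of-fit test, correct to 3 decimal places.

33.861

Expected counts E_i = n·p_i: 220×0.14 = 30.8, 220×0.27 = 59.4, 220×0.27 = 59.4, 220×0.18 = 39.6, 220×0.09 = 19.8, 220×0.05 = 11.
cat         O        E   (O−E)²/E
0          52     30.8    14.5922
1          40     59.4     6.3360
2          40     59.4     6.3360
3          49     39.6     2.2313
4          29     19.8     4.2747
5+         10       11     0.0909
Sum = 33.861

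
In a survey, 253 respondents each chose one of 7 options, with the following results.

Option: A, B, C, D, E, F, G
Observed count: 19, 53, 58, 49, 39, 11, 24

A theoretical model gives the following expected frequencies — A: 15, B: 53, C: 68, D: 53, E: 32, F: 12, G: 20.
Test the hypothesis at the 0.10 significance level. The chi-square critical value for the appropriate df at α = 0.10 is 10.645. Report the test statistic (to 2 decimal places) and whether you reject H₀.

χ² = (19−15)²/15 + (53−53)²/53 + (58−68)²/68 + (49−53)²/53 + (39−32)²/32 + (11−12)²/12 + (24−20)²/20
   = 1.067 + 0.000 + 1.471 + 0.302 + 1.531 + 0.083 + 0.800
Sum = 5.25
df = 6. Since 5.25 < 10.645, we do not reject H₀.

5.25; do not reject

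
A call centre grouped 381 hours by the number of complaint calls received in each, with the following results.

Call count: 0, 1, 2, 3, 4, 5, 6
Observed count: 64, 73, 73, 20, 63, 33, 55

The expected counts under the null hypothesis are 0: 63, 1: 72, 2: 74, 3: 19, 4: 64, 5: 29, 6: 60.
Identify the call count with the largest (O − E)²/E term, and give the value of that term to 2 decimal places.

5, 0.55

cat         O        E   (O−E)²/E
0          64       63      0.016
1          73       72      0.014
2          73       74      0.014
3          20       19      0.053
4          63       64      0.016
5          33       29      0.552
6          55       60      0.417
The largest term is for 5: 0.55.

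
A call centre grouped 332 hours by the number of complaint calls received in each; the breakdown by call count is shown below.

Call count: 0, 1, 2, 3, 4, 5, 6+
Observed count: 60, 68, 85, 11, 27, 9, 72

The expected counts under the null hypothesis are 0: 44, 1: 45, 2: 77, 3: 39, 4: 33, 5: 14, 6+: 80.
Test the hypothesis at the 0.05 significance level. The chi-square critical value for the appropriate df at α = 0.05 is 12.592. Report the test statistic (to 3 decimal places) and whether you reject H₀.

42.184; reject

0: (60 − 44)²/44 = 256/44 = 5.8182
1: (68 − 45)²/45 = 529/45 = 11.7556
2: (85 − 77)²/77 = 64/77 = 0.8312
3: (11 − 39)²/39 = 784/39 = 20.1026
4: (27 − 33)²/33 = 36/33 = 1.0909
5: (9 − 14)²/14 = 25/14 = 1.7857
6+: (72 − 80)²/80 = 64/80 = 0.8000
Sum = 42.184
df = 6. Since 42.184 > 12.592, we reject H₀.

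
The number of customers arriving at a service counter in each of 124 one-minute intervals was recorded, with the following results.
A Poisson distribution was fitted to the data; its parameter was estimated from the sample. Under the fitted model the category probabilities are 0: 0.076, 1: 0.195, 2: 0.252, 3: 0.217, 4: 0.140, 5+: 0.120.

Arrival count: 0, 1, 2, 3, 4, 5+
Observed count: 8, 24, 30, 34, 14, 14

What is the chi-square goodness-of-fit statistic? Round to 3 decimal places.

Expected counts E_i = n·p_i: 124×0.076 = 9.424, 124×0.195 = 24.18, 124×0.252 = 31.248, 124×0.217 = 26.908, 124×0.140 = 17.36, 124×0.120 = 14.88.
cat         O        E   (O−E)²/E
0           8    9.424     0.2152
1          24    24.18     0.0013
2          30   31.248     0.0498
3          34   26.908     1.8692
4          14    17.36     0.6503
5+         14    14.88     0.0520
Sum = 2.838

2.838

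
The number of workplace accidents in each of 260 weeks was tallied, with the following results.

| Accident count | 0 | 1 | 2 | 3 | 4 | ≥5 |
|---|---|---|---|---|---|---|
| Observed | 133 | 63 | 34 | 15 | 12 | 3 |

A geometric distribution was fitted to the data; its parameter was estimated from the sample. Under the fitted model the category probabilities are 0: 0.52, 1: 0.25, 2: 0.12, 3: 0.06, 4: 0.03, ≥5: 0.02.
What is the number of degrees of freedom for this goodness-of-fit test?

4

There are k = 6 categories and 1 parameter estimated from the data, so df = 6 − 1 − 1 = 4.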